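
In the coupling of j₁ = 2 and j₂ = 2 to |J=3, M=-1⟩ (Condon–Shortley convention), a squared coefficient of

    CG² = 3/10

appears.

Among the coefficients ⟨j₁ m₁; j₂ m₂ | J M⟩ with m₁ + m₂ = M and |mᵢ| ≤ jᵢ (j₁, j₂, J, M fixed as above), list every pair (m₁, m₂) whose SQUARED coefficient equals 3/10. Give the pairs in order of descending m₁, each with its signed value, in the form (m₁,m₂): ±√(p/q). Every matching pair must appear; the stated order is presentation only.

Admissible pairs with m₁+m₂ = M = -1: (-2,1), (-1,0), (0,-1), (1,-2)
  (m₁,m₂)=(1,-2): CG² = 3/10, CG = +√(3/10)   ← matches the target
  (m₁,m₂)=(0,-1): CG² = 1/5, CG = +√(1/5)
  (m₁,m₂)=(-1,0): CG² = 1/5, CG = −√(1/5)
  (m₁,m₂)=(-2,1): CG² = 3/10, CG = −√(3/10)   ← matches the target
Pairs with CG² = 3/10: (1,-2): +√(3/10); (-2,1): −√(3/10)

(1,-2): +√(3/10); (-2,1): −√(3/10)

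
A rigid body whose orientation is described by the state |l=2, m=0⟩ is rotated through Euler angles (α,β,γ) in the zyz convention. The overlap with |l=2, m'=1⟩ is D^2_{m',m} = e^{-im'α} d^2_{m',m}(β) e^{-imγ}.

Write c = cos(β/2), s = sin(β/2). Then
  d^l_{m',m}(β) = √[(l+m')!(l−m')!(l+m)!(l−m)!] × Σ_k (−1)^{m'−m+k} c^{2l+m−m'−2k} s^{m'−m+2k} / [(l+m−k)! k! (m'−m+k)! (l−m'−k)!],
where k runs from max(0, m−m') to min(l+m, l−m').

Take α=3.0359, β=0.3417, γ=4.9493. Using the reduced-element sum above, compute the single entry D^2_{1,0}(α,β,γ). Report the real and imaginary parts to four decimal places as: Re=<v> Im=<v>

Re=0.3845 Im=0.0408

First d^2_{1,0}(β=0.3417), then the phase factors e^{-i(1)α} and e^{-i(0)γ}:
Half-angle: c=0.985441, s=0.170020. N=√(6·1·2·2)=4.898979
The bounds max(0,m−m')=0 and min(l+m,l−m')=1 give 2 terms
  k=0: (−1)^1·4.8990/(2)·0.9854^3·0.1700^1 = -0.398536
  k=1: (−1)^2·4.8990/(2)·0.9854^1·0.1700^3 = +0.011863
d^2_{1,0}(0.3417) = -0.398536 +0.011863 = -0.386672
Phases: e^{-i·(1)·3.0359}=-0.994420-0.105496i, e^{-i·(0)·4.9493}=+1.000000+0.000000i ⇒ D=+0.384515+0.040792i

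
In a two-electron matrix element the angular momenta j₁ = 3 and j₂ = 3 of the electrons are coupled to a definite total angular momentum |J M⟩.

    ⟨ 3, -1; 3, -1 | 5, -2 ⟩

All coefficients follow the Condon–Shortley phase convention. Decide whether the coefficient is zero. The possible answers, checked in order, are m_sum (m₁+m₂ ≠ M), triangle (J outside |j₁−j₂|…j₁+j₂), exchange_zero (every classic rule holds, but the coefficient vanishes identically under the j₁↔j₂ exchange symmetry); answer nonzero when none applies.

exchange_zero

m-sum: m₁+m₂ = -1+(-1) = -2, M = -2  ✓
triangle: |j₁−j₂| = 0 ≤ J = 5 ≤ j₁+j₂ = 6  ✓
exchange: j₁=j₂ and m₁=m₂, and (−1)^(j₁+j₂−J) = (−1)^1 = −1 forces ⟨j₁m₁;j₂m₂|JM⟩ = −⟨j₂m₂;j₁m₁|JM⟩ = −⟨j₁m₁;j₂m₂|JM⟩ ⇒ the coefficient vanishes identically
Racah sum check: Σ_k collapses to 0 ⇒ CG = 0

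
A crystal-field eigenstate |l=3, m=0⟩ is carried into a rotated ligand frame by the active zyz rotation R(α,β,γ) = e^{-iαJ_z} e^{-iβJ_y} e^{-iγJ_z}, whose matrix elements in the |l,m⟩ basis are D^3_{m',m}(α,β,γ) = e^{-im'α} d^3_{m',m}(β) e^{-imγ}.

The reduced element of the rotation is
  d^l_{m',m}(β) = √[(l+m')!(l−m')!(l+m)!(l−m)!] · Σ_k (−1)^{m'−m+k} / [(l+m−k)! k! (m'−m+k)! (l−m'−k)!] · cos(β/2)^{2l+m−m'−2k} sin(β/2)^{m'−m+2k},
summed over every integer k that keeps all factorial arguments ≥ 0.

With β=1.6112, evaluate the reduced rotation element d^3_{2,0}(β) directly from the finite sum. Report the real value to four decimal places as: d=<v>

d^3_{2,0}(β=1.6112) via the finite sum:
c=cos(1.611200/2)=0.692679, s=sin(1.611200/2)=0.721246; N=√[120·1·6·6]=65.726707
The bounds max(0,m−m')=0 and min(l+m,l−m')=1 give 2 terms
  k=0: (−1)^2·65.7267/(12)·0.6927^4·0.7212^2 = +0.655926
  k=1: (−1)^3·65.7267/(12)·0.6927^2·0.7212^4 = -0.711146
d^3_{2,0}(1.6112) = +0.655926 -0.711146 = -0.055220

d=-0.0552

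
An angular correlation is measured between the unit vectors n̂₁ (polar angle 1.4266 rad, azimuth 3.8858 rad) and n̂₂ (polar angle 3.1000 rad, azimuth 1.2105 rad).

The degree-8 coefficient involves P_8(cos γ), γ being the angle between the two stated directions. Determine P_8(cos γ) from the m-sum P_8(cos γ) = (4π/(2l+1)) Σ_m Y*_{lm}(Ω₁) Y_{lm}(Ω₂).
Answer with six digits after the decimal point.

Addition theorem: P_8(cos γ) = (4π/17) Σ_m Y*_{lm}(Ω₁) Y_{lm}(Ω₂), m = −8…8:
  m=-8: Y*=+0.448646-0.153435i  Y=-0.000000+0.000000i  product -0.000000+0.000000i
  m=-7: Y*=-0.131323+0.242072i  Y=+0.000000+0.000000i  product -0.000000+0.000000i
  m=-6: Y*=+0.059707+0.236646i  Y=+0.000000-0.000000i  product +0.000000+0.000000i
  m=-5: Y*=-0.249670-0.163377i  Y=-0.000001-0.000000i  product +0.000000+0.000000i
  m=-4: Y*=-0.157105+0.026122i  Y=+0.000005+0.000040i  product -0.000002-0.000006i
  m=-3: Y*=+0.185385-0.237967i  Y=+0.000881-0.000470i  product +0.000052-0.000297i
  m=-2: Y*=-0.009834-0.119095i  Y=-0.013282-0.011663i  product -0.001258+0.001697i
  m=-1: Y*=+0.221574+0.204033i  Y=-0.071249+0.189119i  product -0.054373+0.027367i
  m=+0: Y*=+0.107520-0.000000i  Y=+1.127167+0.000000i  product +0.121193+0.000000i
  m=+1: Y*=-0.221574+0.204033i  Y=+0.071249+0.189119i  product -0.054373-0.027367i
  m=+2: Y*=-0.009834+0.119095i  Y=-0.013282+0.011663i  product -0.001258-0.001697i
  m=+3: Y*=-0.185385-0.237967i  Y=-0.000881-0.000470i  product +0.000052+0.000297i
  m=+4: Y*=-0.157105-0.026122i  Y=+0.000005-0.000040i  product -0.000002+0.000006i
  m=+5: Y*=+0.249670-0.163377i  Y=+0.000001-0.000000i  product +0.000000-0.000000i
  m=+6: Y*=+0.059707-0.236646i  Y=+0.000000+0.000000i  product +0.000000-0.000000i
  m=+7: Y*=+0.131323+0.242072i  Y=-0.000000+0.000000i  product -0.000000-0.000000i
  m=+8: Y*=+0.448646+0.153435i  Y=-0.000000-0.000000i  product -0.000000-0.000000i
Accumulated sum +0.010029-0.000000i; after 4π/(2l+1) scaling, +0.007414-0.000000i ⇒ P_8 = 0.007414

0.007414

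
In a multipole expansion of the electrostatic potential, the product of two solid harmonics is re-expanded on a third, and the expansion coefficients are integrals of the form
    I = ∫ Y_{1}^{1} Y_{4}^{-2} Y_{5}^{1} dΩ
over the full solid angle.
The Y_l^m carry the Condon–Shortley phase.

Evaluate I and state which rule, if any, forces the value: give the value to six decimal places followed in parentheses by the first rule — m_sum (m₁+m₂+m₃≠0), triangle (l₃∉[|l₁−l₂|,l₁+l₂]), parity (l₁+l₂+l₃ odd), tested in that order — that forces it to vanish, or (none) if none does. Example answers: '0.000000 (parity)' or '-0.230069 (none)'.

m-sum 0 ✓  L=10 even ✓  3≤5≤5 ✓
Π(2lᵢ+1) = 3×9×11 = 297
triangle coeff Δ(1,4,5) = 1/495
Σ_t [0,0]: t=0:+1/576 = 1/576
(3j)²=5/99 [(1 4 5; 0 0 0)], sign=-1
Σ_t [0,0]: t=0:+1/2880 = 1/2880
(3j)²=2/165 [(1 4 5; 1 -2 1)], sign=+1
⇒ 4πI² = 2/11
I = (-1)√(2/11/(4π)) = -0.12028562
No selection rule forces the value: the integral is nonzero (none).

-0.120286 (none)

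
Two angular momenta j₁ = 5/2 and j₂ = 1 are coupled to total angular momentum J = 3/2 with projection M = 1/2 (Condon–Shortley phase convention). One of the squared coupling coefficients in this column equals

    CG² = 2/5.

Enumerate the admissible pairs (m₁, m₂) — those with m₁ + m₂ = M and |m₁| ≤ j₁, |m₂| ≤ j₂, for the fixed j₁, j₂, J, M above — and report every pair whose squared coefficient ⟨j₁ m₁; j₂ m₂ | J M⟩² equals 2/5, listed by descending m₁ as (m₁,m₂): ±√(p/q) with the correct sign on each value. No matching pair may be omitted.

Admissible pairs with m₁+m₂ = M = 1/2: (-1/2,1), (1/2,0), (3/2,-1)
  (m₁,m₂)=(3/2,-1): CG² = 2/5, CG = +√(2/5)   ← matches the target
  (m₁,m₂)=(1/2,0): CG² = 2/5, CG = −√(2/5)   ← matches the target
  (m₁,m₂)=(-1/2,1): CG² = 1/5, CG = +√(1/5)
Pairs with CG² = 2/5: (3/2,-1): +√(2/5); (1/2,0): −√(2/5)

(3/2,-1): +√(2/5); (1/2,0): −√(2/5)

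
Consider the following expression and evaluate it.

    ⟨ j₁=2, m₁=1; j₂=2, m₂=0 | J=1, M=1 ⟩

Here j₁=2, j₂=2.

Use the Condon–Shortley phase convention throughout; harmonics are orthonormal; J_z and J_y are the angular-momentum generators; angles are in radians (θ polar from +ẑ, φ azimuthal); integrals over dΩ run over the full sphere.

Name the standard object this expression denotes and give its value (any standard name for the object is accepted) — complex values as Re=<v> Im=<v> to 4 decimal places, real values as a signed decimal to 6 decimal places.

This is a Clebsch–Gordan (vector-coupling) coefficient.
j₁+j₂−J=3  J+j₁−j₂=1  J−j₁+j₂=1  j₁+j₂+J+1=6
(j₁±m₁, j₂±m₂, J±M) = (3,1,2,2,2,0)
P² = 6/5
sum k=1..1:
  [1] −1/2 = -1/2
S = -1/2
C² = P²·S² = 3/10 ; C = -0.547723

Clebsch–Gordan coefficient, −√(3/10) ≈ -0.547723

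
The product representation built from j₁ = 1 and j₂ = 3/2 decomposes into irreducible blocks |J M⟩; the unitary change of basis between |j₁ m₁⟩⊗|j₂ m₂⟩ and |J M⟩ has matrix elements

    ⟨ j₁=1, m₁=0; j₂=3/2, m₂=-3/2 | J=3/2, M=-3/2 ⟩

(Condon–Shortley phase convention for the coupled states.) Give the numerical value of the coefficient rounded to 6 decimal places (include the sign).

+0.774597

triangle: 1!*1!*2!/5! = 2/120
(j±m)!: 1!*1!*0!*3!*0!*3! = 36
prefactor² = (2J+1)*Δ*N² = 12/5
  k=0: +1/(0!*1!*1!*0!*0!*2!) = 1/2
Σ = 1/2  ⇒  CG² = 12/5*(1/2)² = 3/5
CG = +√(3/5) = +0.774597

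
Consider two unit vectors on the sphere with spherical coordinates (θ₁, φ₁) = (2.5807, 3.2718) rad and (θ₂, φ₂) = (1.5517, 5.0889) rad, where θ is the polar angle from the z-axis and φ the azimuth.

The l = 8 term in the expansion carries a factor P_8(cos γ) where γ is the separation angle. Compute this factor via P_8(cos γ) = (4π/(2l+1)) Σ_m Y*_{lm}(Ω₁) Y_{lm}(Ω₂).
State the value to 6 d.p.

Term-by-term m-sum for l=8 (normalisation 4π/17 = 0.739198):
  [-8]  conj(Y_{8,-8})(Ω₁) = +0.001668+0.002852i ; Y_{8,-8}(Ω₂) = -0.510368-0.066467i ; Δ = -0.000662-0.001567i
  [-7]  conj(Y_{8,-7})(Ω₁) = +0.012889+0.016630i ; Y_{8,-7}(Ω₂) = -0.019058+0.034391i ; Δ = -0.000818+0.000126i
  [-6]  conj(Y_{8,-6})(Ω₁) = +0.059073+0.058584i ; Y_{8,-6}(Ω₂) = -0.237532-0.288817i ; Δ = +0.002888-0.030977i
  [-5]  conj(Y_{8,-5})(Ω₁) = +0.180923+0.137835i ; Y_{8,-5}(Ω₂) = -0.044215+0.014249i ; Δ = -0.009964-0.003516i
  [-4]  conj(Y_{8,-4})(Ω₁) = +0.370661+0.212635i ; Y_{8,-4}(Ω₂) = +0.021667-0.334141i ; Δ = +0.079081-0.119246i
  [-3]  conj(Y_{8,-3})(Ω₁) = +0.453835+0.186881i ; Y_{8,-3}(Ω₂) = -0.045076-0.021291i ; Δ = -0.016478-0.018086i
  [-2]  conj(Y_{8,-2})(Ω₁) = +0.163873+0.043667i ; Y_{8,-2}(Ω₂) = +0.232427-0.217844i ; Δ = +0.047601-0.025550i
  [-1]  conj(Y_{8,-1})(Ω₁) = -0.344566-0.045120i ; Y_{8,-1}(Ω₂) = -0.018867-0.047721i ; Δ = +0.004348+0.017294i
  [+0]  conj(Y_{8,0})(Ω₁) = -0.297606-0.000000i ; Y_{8,0}(Ω₂) = +0.313871+0.000000i ; Δ = -0.093410-0.000000i
  [+1]  conj(Y_{8,1})(Ω₁) = +0.344566-0.045120i ; Y_{8,1}(Ω₂) = +0.018867-0.047721i ; Δ = +0.004348-0.017294i
  [+2]  conj(Y_{8,2})(Ω₁) = +0.163873-0.043667i ; Y_{8,2}(Ω₂) = +0.232427+0.217844i ; Δ = +0.047601+0.025550i
  [+3]  conj(Y_{8,3})(Ω₁) = -0.453835+0.186881i ; Y_{8,3}(Ω₂) = +0.045076-0.021291i ; Δ = -0.016478+0.018086i
  [+4]  conj(Y_{8,4})(Ω₁) = +0.370661-0.212635i ; Y_{8,4}(Ω₂) = +0.021667+0.334141i ; Δ = +0.079081+0.119246i
  [+5]  conj(Y_{8,5})(Ω₁) = -0.180923+0.137835i ; Y_{8,5}(Ω₂) = +0.044215+0.014249i ; Δ = -0.009964+0.003516i
  [+6]  conj(Y_{8,6})(Ω₁) = +0.059073-0.058584i ; Y_{8,6}(Ω₂) = -0.237532+0.288817i ; Δ = +0.002888+0.030977i
  [+7]  conj(Y_{8,7})(Ω₁) = -0.012889+0.016630i ; Y_{8,7}(Ω₂) = +0.019058+0.034391i ; Δ = -0.000818-0.000126i
  [+8]  conj(Y_{8,8})(Ω₁) = +0.001668-0.002852i ; Y_{8,8}(Ω₂) = -0.510368+0.066467i ; Δ = -0.000662+0.001567i
Accumulated sum +0.118585+0.000000i; after 4π/(2l+1) scaling, +0.087658+0.000000i ⇒ P_8 = 0.087658

0.087658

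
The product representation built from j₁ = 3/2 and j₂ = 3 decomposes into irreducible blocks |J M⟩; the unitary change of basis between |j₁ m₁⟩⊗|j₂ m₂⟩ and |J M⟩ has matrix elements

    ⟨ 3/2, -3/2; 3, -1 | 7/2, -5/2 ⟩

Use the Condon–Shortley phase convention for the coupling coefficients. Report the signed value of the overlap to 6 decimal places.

−√(10/21) = -0.690066

√[8·1!2!5!/9! · 0!3!2!4!1!6!] = √(7680/7)
  +(−1)^1/∏(1,0,2,1,0,4)! = -1/48  (running -1/48)
⟨..|..⟩ = √(7680/7)·(-1/48) = -0.690066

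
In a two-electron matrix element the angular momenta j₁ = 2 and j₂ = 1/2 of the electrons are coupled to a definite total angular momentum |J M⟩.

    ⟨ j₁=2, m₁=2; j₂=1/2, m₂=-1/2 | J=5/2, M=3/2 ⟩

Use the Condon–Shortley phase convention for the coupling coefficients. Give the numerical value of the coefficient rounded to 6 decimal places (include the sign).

+√(1/5) = +0.447214

√[6·0!4!1!/6! · 4!0!0!1!4!1!] = √(576/5)
  +(−1)^0/∏(0,0,0,0,4,1)! = 1/24  (running 1/24)
⟨..|..⟩ = √(576/5)·(1/24) = +0.447214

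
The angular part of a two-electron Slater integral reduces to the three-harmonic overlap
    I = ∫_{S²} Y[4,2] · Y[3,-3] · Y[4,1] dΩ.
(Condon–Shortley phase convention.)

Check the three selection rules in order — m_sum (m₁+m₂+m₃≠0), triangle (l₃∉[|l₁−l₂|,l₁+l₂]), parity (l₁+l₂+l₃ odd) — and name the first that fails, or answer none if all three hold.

parity

Σmᵢ = 0  ✓
l₃∈[|l₁−l₂|,l₁+l₂]=[1,7], have l₃=4  ✓
Σlᵢ = 11 ⇒ odd  ✗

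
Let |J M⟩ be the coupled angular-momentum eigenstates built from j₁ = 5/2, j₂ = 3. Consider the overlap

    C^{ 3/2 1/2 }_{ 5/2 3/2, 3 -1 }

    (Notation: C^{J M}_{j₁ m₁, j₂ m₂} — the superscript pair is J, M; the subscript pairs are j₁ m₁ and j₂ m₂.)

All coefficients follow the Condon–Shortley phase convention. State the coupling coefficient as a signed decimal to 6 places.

-0.483046

j₁+j₂−J=4  J+j₁−j₂=1  J−j₁+j₂=2  j₁+j₂+J+1=8
(j₁±m₁, j₂±m₂, J±M) = (4,1,2,4,2,1)
P² = 384/35
sum k=0..1:
  [0] +1/48 = 1/48
  [1] −1/6 = -1/6
S = -7/48
C² = P²·S² = 7/30 ; C = -0.483046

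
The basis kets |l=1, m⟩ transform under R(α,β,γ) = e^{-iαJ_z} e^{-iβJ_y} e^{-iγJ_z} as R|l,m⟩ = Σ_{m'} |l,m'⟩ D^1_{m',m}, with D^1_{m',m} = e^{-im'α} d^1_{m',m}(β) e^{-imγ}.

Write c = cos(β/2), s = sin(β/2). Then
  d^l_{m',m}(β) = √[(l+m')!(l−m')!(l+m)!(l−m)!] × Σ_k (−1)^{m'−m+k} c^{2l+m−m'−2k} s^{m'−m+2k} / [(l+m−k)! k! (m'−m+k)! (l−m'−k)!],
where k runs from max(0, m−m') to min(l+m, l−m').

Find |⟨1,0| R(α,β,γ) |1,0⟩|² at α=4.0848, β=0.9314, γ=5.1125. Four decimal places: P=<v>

P=0.3561

Split into d^1_{0,0}(β=0.9314) × two z-phases.
With c≡cos(β/2)=0.893507 and s≡sin(β/2)=0.449048, N=[1·1·1·1]^{1/2}=1.000000
The bounds max(0,m−m')=0 and min(l+m,l−m')=1 give 2 terms
  k=0: (−1)^0·1.0000/(1)·0.8935^2·0.4490^0 = +0.798356
  k=1: (−1)^1·1.0000/(1)·0.8935^0·0.4490^2 = -0.201644
d^1_{0,0}(0.9314) = +0.798356 -0.201644 = +0.596711
|D^1_{0,0}|² = |d^1_{0,0}(β)|² = (+0.596711)² = 0.356064 (the z-rotation phases have unit modulus)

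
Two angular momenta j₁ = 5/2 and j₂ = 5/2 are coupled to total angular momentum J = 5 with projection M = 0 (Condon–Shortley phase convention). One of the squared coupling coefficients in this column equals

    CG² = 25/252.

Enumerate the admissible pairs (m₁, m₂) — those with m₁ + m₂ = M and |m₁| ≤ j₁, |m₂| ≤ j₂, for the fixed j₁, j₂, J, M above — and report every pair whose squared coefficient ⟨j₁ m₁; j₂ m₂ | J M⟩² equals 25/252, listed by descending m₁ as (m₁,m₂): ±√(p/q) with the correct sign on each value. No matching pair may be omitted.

Admissible pairs with m₁+m₂ = M = 0: (-5/2,5/2), (-3/2,3/2), (-1/2,1/2), (1/2,-1/2), (3/2,-3/2), (5/2,-5/2)
  (m₁,m₂)=(5/2,-5/2): CG² = 1/252, CG = +√(1/252)
  (m₁,m₂)=(3/2,-3/2): CG² = 25/252, CG = +√(25/252)   ← matches the target
  (m₁,m₂)=(1/2,-1/2): CG² = 25/63, CG = +√(25/63)
  (m₁,m₂)=(-1/2,1/2): CG² = 25/63, CG = +√(25/63)
  (m₁,m₂)=(-3/2,3/2): CG² = 25/252, CG = +√(25/252)   ← matches the target
  (m₁,m₂)=(-5/2,5/2): CG² = 1/252, CG = +√(1/252)
Pairs with CG² = 25/252: (3/2,-3/2): +√(25/252); (-3/2,3/2): +√(25/252)

(3/2,-3/2): +√(25/252); (-3/2,3/2): +√(25/252)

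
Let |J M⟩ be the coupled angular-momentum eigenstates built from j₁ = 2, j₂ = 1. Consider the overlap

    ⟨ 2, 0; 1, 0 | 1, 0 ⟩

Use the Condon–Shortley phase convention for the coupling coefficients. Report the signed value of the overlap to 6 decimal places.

j₁+j₂−J=2  J+j₁−j₂=2  J−j₁+j₂=0  j₁+j₂+J+1=5
(j₁±m₁, j₂±m₂, J±M) = (2,2,1,1,1,1)
P² = 2/5
sum k=1..1:
  [1] −1/1 = -1
S = -1
C² = P²·S² = 2/5 ; C = -0.632456

−√(2/5) ≈ -0.632456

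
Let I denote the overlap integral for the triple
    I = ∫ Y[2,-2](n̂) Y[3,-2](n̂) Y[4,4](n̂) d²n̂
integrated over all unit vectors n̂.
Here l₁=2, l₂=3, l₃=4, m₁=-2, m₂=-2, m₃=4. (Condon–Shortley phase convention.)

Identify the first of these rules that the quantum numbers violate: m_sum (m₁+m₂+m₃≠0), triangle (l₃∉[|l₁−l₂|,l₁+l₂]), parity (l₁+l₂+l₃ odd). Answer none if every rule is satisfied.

m₁+m₂+m₃ = -2 − 2 + 4 = 0  ✓
triangle: |2−3|=1 ≤ l₃=4 ≤ 2+3=5  ✓
parity: l₁+l₂+l₃ = 9 is odd  ✗

parity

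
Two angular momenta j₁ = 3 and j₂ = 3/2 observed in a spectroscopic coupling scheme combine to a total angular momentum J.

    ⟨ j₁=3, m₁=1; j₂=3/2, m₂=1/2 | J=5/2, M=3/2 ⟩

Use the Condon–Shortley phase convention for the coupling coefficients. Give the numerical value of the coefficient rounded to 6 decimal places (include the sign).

-0.591608

triangle: 2!·4!·1!/8! = 48/40320
(j±m)!: 4!·2!·2!·1!·4!·1! = 2304
prefactor² = (2J+1)·Δ·N² = 576/35
  k=1: −1/(1!·1!·1!·1!·3!·0!) = -1/6
  k=2: +1/(2!·0!·0!·0!·4!·1!) = 1/48
Σ = -7/48  ⇒  CG² = 576/35·(-7/48)² = 7/20
CG = −√(7/20) = -0.591608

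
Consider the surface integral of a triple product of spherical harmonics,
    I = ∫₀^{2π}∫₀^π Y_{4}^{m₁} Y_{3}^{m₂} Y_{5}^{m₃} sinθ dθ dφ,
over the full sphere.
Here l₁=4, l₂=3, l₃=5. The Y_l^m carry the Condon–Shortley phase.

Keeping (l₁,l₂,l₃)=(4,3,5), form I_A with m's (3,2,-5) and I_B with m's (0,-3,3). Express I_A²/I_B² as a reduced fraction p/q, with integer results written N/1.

7/6

Shared (l₁,l₂,l₃)=(4,3,5): N and (l;000)² cancel in I_A²/I_B².
A: Δ = 2!·6!·4!/13! = 1/180180; Racah Σ t=1..1: t=1:−1/17280 = -1/17280; ⇒ 3j(4 3 5; 3 2 -5)² = 35/858, sgn -1
B: Δ = 2!·6!·4!/13! = 1/180180; Racah Σ t=0..0: t=0:+1/2304 = 1/2304; ⇒ 3j(4 3 5; 0 -3 3)² = 5/143, sgn +1
I_A²/I_B² = (35/858)/(5/143) = 7/6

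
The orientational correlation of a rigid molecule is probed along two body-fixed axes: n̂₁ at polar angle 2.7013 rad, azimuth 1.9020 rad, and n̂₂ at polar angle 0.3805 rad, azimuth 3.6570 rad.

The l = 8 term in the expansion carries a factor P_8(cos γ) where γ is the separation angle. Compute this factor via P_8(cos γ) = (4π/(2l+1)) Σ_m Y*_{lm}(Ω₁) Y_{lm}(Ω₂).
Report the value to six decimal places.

Addition theorem: P_8(cos γ) = (4π/17) Σ_m Y*_{lm}(Ω₁) Y_{lm}(Ω₂), m = −8…8:
  term(m=-8) = 0.00000 - 0.00000j   from Y*(Ω₁)=-0.00049 + 0.00027j, Y(Ω₂)=-0.00010 + 0.00016j
  term(m=-7) = -0.00001 - 0.00000j   from Y*(Ω₁)=-0.00349 - 0.00324j, Y(Ω₂)=0.00167 - 0.00084j
  term(m=-6) = -0.00013 + 0.00027j   from Y*(Ω₁)=0.01029 - 0.02327j, Y(Ω₂)=-0.01177 - 0.00058j
  term(m=-5) = 0.00405 + 0.00308j   from Y*(Ω₁)=0.09560 + 0.00817j, Y(Ω₂)=0.04475 + 0.02834j
  term(m=-4) = 0.03327 - 0.03018j   from Y*(Ω₁)=0.06321 + 0.25175j, Y(Ω₂)=-0.08158 - 0.15263j
  term(m=-3) = -0.10010 - 0.16231j   from Y*(Ω₁)=-0.40197 + 0.26174j, Y(Ω₂)=-0.00977 + 0.39743j
  term(m=-2) = -0.26778 + 0.10337j   from Y*(Ω₁)=-0.39776 - 0.31024j, Y(Ω₂)=0.29255 - 0.48806j
  term(m=-1) = 0.00248 + 0.01333j   from Y*(Ω₁)=0.01500 - 0.04361j, Y(Ω₂)=-0.25590 + 0.14496j
  term(m=+0) = 0.18392 + 0.00000j   from Y*(Ω₁)=-0.47431 + 0.00000j, Y(Ω₂)=-0.38776 + 0.00000j
  term(m=+1) = 0.00248 - 0.01333j   from Y*(Ω₁)=-0.01500 - 0.04361j, Y(Ω₂)=0.25590 + 0.14496j
  term(m=+2) = -0.26778 - 0.10337j   from Y*(Ω₁)=-0.39776 + 0.31024j, Y(Ω₂)=0.29255 + 0.48806j
  term(m=+3) = -0.10010 + 0.16231j   from Y*(Ω₁)=0.40197 + 0.26174j, Y(Ω₂)=0.00977 + 0.39743j
  term(m=+4) = 0.03327 + 0.03018j   from Y*(Ω₁)=0.06321 - 0.25175j, Y(Ω₂)=-0.08158 + 0.15263j
  term(m=+5) = 0.00405 - 0.00308j   from Y*(Ω₁)=-0.09560 + 0.00817j, Y(Ω₂)=-0.04475 + 0.02834j
  term(m=+6) = -0.00013 - 0.00027j   from Y*(Ω₁)=0.01029 + 0.02327j, Y(Ω₂)=-0.01177 + 0.00058j
  term(m=+7) = -0.00001 + 0.00000j   from Y*(Ω₁)=0.00349 - 0.00324j, Y(Ω₂)=-0.00167 - 0.00084j
  term(m=+8) = 0.00000 + 0.00000j   from Y*(Ω₁)=-0.00049 - 0.00027j, Y(Ω₂)=-0.00010 - 0.00016j
Total Σ_m = -0.47252 - 0.00000j. Multiply by 0.739198: -0.34928 - 0.00000j. P_8(cos γ) = -0.349283

-0.349283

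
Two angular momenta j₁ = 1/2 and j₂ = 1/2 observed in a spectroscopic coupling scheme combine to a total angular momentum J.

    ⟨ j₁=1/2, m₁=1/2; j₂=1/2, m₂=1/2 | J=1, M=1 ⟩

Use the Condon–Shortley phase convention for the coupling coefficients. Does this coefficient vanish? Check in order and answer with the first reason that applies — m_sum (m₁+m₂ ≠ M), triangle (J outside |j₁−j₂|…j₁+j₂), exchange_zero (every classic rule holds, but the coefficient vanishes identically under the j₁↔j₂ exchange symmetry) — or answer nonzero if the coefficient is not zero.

nonzero

m-sum: m₁+m₂ = 1/2+1/2 = 1, M = 1  ✓
triangle: |j₁−j₂| = 0 ≤ J = 1 ≤ j₁+j₂ = 1  ✓
exchange: j₁=j₂, m₁=m₂ with (−1)^(j₁+j₂−J) = (−1)^0 = +1 — symmetry imposes no zero
value check: CG = +1 = +1.000000 ≠ 0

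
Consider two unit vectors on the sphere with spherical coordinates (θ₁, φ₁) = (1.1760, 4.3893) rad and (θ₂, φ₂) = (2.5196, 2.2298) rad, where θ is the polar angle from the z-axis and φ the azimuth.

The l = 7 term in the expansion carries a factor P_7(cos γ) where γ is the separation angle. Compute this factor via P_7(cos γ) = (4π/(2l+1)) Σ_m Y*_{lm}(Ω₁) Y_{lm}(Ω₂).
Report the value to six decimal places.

Term-by-term m-sum for l=7 (normalisation 4π/15 = 0.837758):
  m=-7: (0.22007 - 0.18194j) × (-0.01134 - 0.00113j) = -0.00270 + 0.00181j  (running Σ = -0.00270 + 0.00181j)
  m=-6: (0.16004 + 0.41540j) × (-0.04092 + 0.04319j) = -0.02449 - 0.01008j  (running Σ = -0.02719 - 0.00827j)
  m=-5: (-0.22677 + 0.01013j) × (0.02857 + 0.18474j) = -0.00835 - 0.04160j  (running Σ = -0.03554 - 0.04987j)
  m=-4: (-0.06065 + 0.21218j) × (0.33598 + 0.18599j) = -0.05984 + 0.06001j  (running Σ = -0.09538 + 0.01013j)
  m=-3: (-0.26072 - 0.17895j) × (0.43812 - 0.18845j) = -0.14795 - 0.02927j  (running Σ = -0.24333 - 0.01914j)
  m=-2: (-0.07601 + 0.05733j) × (0.05108 - 0.19775j) = 0.00745 + 0.01796j  (running Σ = -0.23588 - 0.00118j)
  m=-1: (-0.10347 - 0.30902j) × (0.18606 + 0.24023j) = 0.05498 - 0.08235j  (running Σ = -0.18089 - 0.08353j)
  m=0: (-0.05720 + 0.00000j) × (0.31383 + 0.00000j) = -0.01795 + 0.00000j  (running Σ = -0.19885 - 0.08353j)
  m=1: (0.10347 - 0.30902j) × (-0.18606 + 0.24023j) = 0.05498 + 0.08235j  (running Σ = -0.14386 - 0.00118j)
  m=2: (-0.07601 - 0.05733j) × (0.05108 + 0.19775j) = 0.00745 - 0.01796j  (running Σ = -0.13641 - 0.01914j)
  m=3: (0.26072 - 0.17895j) × (-0.43812 - 0.18845j) = -0.14795 + 0.02927j  (running Σ = -0.28436 + 0.01013j)
  m=4: (-0.06065 - 0.21218j) × (0.33598 - 0.18599j) = -0.05984 - 0.06001j  (running Σ = -0.34420 - 0.04987j)
  m=5: (0.22677 + 0.01013j) × (-0.02857 + 0.18474j) = -0.00835 + 0.04160j  (running Σ = -0.35255 - 0.00827j)
  m=6: (0.16004 - 0.41540j) × (-0.04092 - 0.04319j) = -0.02449 + 0.01008j  (running Σ = -0.37704 + 0.00181j)
  m=7: (-0.22007 - 0.18194j) × (0.01134 - 0.00113j) = -0.00270 - 0.00181j  (running Σ = -0.37974 + 0.00000j)
Total Σ_m = -0.37974 + 0.00000j. Multiply by 0.837758: -0.31813 + 0.00000j. P_7(cos γ) = -0.318130

-0.318130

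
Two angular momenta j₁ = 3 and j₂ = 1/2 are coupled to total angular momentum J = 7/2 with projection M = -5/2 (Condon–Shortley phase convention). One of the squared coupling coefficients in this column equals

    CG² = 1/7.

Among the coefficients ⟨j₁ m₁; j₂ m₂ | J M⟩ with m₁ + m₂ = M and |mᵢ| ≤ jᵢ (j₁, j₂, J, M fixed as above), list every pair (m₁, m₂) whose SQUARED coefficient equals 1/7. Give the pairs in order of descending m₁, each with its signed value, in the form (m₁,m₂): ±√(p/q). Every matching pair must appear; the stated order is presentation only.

(-3,1/2): +√(1/7)

Admissible pairs with m₁+m₂ = M = -5/2: (-3,1/2), (-2,-1/2)
  (m₁,m₂)=(-2,-1/2): CG² = 6/7, CG = +√(6/7)
  (m₁,m₂)=(-3,1/2): CG² = 1/7, CG = +√(1/7)   ← matches the target
Pairs with CG² = 1/7: (-3,1/2): +√(1/7)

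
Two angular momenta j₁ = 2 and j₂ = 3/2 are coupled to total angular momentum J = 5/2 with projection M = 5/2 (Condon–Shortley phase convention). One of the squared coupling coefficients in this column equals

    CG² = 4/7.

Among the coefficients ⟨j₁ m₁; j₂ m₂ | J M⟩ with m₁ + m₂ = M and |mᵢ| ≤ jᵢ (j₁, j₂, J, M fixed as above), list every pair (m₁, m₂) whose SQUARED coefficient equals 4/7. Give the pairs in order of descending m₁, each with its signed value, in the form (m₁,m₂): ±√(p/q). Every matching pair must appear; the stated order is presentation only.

Admissible pairs with m₁+m₂ = M = 5/2: (1,3/2), (2,1/2)
  (m₁,m₂)=(2,1/2): CG² = 4/7, CG = +√(4/7)   ← matches the target
  (m₁,m₂)=(1,3/2): CG² = 3/7, CG = −√(3/7)
Pairs with CG² = 4/7: (2,1/2): +√(4/7)

(2,1/2): +√(4/7)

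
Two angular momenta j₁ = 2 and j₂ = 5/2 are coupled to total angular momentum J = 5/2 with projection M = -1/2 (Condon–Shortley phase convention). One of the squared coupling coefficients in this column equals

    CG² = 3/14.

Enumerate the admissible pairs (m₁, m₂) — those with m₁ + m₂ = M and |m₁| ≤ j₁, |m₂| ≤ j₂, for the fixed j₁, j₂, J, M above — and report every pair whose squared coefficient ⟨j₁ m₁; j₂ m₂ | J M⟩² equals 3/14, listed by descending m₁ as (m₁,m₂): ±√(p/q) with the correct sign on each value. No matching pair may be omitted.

(2,-5/2): +√(3/14)

Admissible pairs with m₁+m₂ = M = -1/2: (-2,3/2), (-1,1/2), (0,-1/2), (1,-3/2), (2,-5/2)
  (m₁,m₂)=(2,-5/2): CG² = 3/14, CG = +√(3/14)   ← matches the target
  (m₁,m₂)=(1,-3/2): CG² = 6/35, CG = +√(6/35)
  (m₁,m₂)=(0,-1/2): CG² = 8/35, CG = −√(8/35)
  (m₁,m₂)=(-1,1/2): CG² = 0/1, CG = 0
  (m₁,m₂)=(-2,3/2): CG² = 27/70, CG = +√(27/70)
Pairs with CG² = 3/14: (2,-5/2): +√(3/14)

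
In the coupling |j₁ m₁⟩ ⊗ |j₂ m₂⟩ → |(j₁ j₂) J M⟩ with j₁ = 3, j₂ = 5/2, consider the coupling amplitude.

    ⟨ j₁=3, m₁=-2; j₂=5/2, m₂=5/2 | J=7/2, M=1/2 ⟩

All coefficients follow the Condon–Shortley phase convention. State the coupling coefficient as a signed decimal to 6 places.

triangle: 2!·4!·3!/10! = 288/3628800
(j±m)!: 1!·5!·5!·0!·4!·3! = 2073600
prefactor² = (2J+1)·Δ·N² = 9216/7
  k=2: +1/(2!·0!·3!·3!·1!·0!) = 1/72
Σ = 1/72  ⇒  CG² = 9216/7·(1/72)² = 16/63
CG = +√(16/63) = +0.503953

+√(16/63) ≈ +0.503953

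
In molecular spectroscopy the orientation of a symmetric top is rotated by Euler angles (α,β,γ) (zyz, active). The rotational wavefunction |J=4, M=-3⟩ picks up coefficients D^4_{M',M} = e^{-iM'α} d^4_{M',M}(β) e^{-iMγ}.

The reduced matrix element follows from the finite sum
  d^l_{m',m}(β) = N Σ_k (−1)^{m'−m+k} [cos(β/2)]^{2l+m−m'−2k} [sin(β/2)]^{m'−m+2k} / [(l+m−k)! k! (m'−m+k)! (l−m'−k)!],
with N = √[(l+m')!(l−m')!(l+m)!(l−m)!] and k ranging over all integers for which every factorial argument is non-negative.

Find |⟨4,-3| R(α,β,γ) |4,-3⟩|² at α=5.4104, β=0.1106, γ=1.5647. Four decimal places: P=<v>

D^4_{-3,-3}(5.4104,0.1106,1.5647) = e^{-i·-3·5.4104}·d^4_{-3,-3}(0.1106)·e^{-i·-3·1.5647}. Compute d first:
Half-angle: c=0.998471, s=0.055272. N=√(1·5040·1·5040)=5040.000000
k∈{0,1} keeps every argument non-negative
  k=0: (−1)^0·5040.0000/(5040)·0.9985^8·0.0553^0 = +0.987836
  k=1: (−1)^1·5040.0000/(720)·0.9985^6·0.0553^2 = -0.021189
d^4_{-3,-3}(0.1106) = +0.987836 -0.021189 = +0.966647
|D^4_{-3,-3}|² = |d^4_{-3,-3}(β)|² = (+0.966647)² = 0.934406 (the z-rotation phases have unit modulus)

P=0.9344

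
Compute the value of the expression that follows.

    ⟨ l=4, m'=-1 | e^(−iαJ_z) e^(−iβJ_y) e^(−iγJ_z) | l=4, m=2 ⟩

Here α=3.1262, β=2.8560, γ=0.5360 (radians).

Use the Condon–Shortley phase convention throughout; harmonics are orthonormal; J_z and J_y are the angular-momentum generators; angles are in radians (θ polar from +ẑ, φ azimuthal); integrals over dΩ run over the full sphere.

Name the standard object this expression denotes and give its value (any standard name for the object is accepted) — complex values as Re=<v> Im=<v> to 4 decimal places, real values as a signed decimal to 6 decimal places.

Wigner D-matrix element, Re=-0.2346 Im=0.4469

This is a Wigner D-matrix element — the rotation-matrix element ⟨l m'| R(α,β,γ) |l m⟩ in the angular-momentum basis.
First d^4_{-1,2}(β=2.8560), then the phase factors e^{-i(-1)α} and e^{-i(2)γ}:
Half-angle: c=0.142312, s=0.989822. N=√(6·120·720·2)=1018.233765
k∈{3,4,5} keeps every argument non-negative
  k=3: (−1)^0·1018.2338/(72)·0.1423^5·0.9898^3 = +0.000801
  k=4: (−1)^1·1018.2338/(48)·0.1423^3·0.9898^5 = -0.058091
  k=5: (−1)^2·1018.2338/(240)·0.1423^1·0.9898^7 = +0.562051
d^4_{-1,2}(2.8560) = +0.000801 -0.058091 +0.562051 = +0.504760
D = (-0.999882+0.015392i)·(+0.504760)·(+0.478369-0.878159i) = -0.234610+0.446924i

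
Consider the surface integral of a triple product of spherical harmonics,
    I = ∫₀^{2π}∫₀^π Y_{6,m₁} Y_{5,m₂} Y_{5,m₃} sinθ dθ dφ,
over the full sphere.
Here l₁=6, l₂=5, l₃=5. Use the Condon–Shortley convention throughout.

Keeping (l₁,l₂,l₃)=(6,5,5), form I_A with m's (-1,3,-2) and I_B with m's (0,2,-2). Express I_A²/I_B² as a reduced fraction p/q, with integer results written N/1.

7/324

Same 6,5,5: normalisation and zero-m 3j drop out of the ratio.
A: Δ: 6! 6! 4! / 17! → 1/28588560; sum: t=4:+1/41472 t=5:−1/34560 t=6:+1/345600 = -1/518400; 3j²(6 5 5; -1 3 -2) = Δ·Π!·Σ² = 7/36465  (sign +1)
B: Δ: 6! 6! 4! / 17! → 1/28588560; sum: t=3:−1/31104 t=4:+1/13824 t=5:−1/57600 t=6:+1/3110400 = 1/43200; 3j²(6 5 5; 0 2 -2) = Δ·Π!·Σ² = 108/12155  (sign -1)
I_A²/I_B² = (7/36465)/(108/12155) = 7/324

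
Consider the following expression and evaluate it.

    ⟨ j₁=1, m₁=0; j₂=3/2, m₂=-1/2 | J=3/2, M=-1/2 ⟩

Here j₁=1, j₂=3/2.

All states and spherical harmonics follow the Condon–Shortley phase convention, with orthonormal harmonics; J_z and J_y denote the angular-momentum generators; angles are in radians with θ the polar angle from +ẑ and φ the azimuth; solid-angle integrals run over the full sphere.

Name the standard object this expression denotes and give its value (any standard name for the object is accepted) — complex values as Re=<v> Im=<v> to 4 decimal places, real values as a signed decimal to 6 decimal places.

This is a Clebsch–Gordan (vector-coupling) coefficient.
triangle: 1!×1!×2!/5! = 2/120
(j±m)!: 1!×1!×1!×2!×1!×2! = 4
prefactor² = (2J+1)×Δ×N² = 4/15
  k=0: +1/(0!×1!×1!×1!×0!×1!) = 1
  k=1: −1/(1!×0!×0!×0!×1!×2!) = -1/2
Σ = 1/2  ⇒  CG² = 4/15×(1/2)² = 1/15
CG = +√(1/15) = +0.258199

Clebsch–Gordan coefficient, +√(1/15) ≈ +0.258199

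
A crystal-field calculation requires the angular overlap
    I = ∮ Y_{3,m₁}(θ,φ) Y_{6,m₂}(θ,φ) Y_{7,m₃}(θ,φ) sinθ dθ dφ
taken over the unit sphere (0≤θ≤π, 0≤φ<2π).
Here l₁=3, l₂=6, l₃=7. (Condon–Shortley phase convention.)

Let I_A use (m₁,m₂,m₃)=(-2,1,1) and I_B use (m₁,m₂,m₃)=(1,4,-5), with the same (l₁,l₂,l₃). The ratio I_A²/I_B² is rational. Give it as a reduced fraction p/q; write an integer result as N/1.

l's match ⇒ only the (l;m) 3-j factors differ between A and B.
A: triangle coeff Δ(3,6,7) = 1/2042040; Σ_t [1,2]: t=1:−1/414720 t=2:+1/172800 = 7/2073600; (3j)²=343/29172 [(3 6 7; -2 1 1)], sign=+1
B: triangle coeff Δ(3,6,7) = 1/2042040; Σ_t [0,2]: t=0:+1/29030400 t=1:−1/2177280 t=2:+1/3870720 = -29/174182400; (3j)²=841/185640 [(3 6 7; 1 4 -5)], sign=-1
I_A²/I_B² = (343/29172)/(841/185640) = 24010/9251

24010/9251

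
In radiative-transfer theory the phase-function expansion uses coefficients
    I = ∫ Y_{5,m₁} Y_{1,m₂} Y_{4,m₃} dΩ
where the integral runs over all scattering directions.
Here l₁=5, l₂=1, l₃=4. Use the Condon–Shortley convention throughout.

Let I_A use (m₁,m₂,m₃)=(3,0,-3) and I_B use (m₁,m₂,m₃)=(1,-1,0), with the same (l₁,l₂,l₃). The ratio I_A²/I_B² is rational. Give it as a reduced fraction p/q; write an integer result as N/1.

Shared (l₁,l₂,l₃)=(5,1,4): N and (l;000)² cancel in I_A²/I_B².
A: Δ = 2!·8!·0!/11! = 1/495; Racah Σ t=1..1: t=1:−1/5040 = -1/5040; ⇒ 3j(5 1 4; 3 0 -3)² = 16/495, sgn +1
B: Δ = 2!·8!·0!/11! = 1/495; Racah Σ t=0..0: t=0:+1/1152 = 1/1152; ⇒ 3j(5 1 4; 1 -1 0)² = 1/33, sgn +1
I_A²/I_B² = (16/495)/(1/33) = 16/15

16/15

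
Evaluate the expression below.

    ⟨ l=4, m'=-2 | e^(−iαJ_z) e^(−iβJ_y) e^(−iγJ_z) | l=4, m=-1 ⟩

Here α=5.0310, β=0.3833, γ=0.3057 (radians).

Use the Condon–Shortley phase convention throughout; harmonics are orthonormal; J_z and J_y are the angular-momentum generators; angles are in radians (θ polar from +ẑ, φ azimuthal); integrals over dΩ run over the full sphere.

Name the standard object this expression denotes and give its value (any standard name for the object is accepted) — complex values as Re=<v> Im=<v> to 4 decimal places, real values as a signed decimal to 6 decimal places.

This is a Wigner D-matrix element — the rotation-matrix element ⟨l m'| R(α,β,γ) |l m⟩ in the angular-momentum basis.
D^4_{-2,-1}(5.0310,0.3833,0.3057) = e^{-i·-2·5.0310}·d^4_{-2,-1}(0.3833)·e^{-i·-1·0.3057}. Compute d first:
c=cos(0.383300/2)=0.981691, s=sin(0.383300/2)=0.190479; N=√[2·720·6·120]=1018.233765
The bounds max(0,m−m')=1 and min(l+m,l−m')=3 give 3 terms
  k=1: (−1)^0·1018.2338/(240)·0.9817^7·0.1905^1 = +0.710081
  k=2: (−1)^1·1018.2338/(48)·0.9817^5·0.1905^3 = -0.133666
  k=3: (−1)^2·1018.2338/(72)·0.9817^3·0.1905^5 = +0.003355
d^4_{-2,-1}(0.3833) = +0.710081 -0.133666 +0.003355 = +0.579769
D = (-0.803752-0.594965i)·(+0.579769)·(+0.953637+0.300961i) = -0.340571-0.469195i

Wigner D-matrix element, Re=-0.3406 Im=-0.4692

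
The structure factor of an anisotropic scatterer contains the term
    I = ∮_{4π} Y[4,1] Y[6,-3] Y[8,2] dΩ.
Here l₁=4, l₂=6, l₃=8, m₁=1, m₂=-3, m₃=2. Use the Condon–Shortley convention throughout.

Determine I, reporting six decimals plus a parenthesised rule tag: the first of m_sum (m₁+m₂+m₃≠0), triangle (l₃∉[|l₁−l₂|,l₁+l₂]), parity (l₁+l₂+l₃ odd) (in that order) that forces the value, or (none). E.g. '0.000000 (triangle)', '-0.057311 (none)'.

m-sum 0 ✓  L=18 even ✓  2≤8≤10 ✓
Π(2lᵢ+1) = 9×13×17 = 1989
triangle coeff Δ(4,6,8) = 1/23279256
Σ_t [0,2]: t=0:+1/1658880 t=1:−1/518400 t=2:+1/1658880 = -1/1382400
(3j)²=504/46189 [(4 6 8; 0 0 0)], sign=-1
Σ_t [0,2]: t=0:+1/2177280 t=1:−1/3870720 t=2:+1/87091200 = 37/174182400
(3j)²=20535/2586584 [(4 6 8; 1 -3 2)], sign=+1
⇒ 4πI² = 1663335/9653501
I = (-1)√(1663335/9653501/(4π)) = -0.11709612
No selection rule forces the value: the integral is nonzero (none).

-0.117096 (none)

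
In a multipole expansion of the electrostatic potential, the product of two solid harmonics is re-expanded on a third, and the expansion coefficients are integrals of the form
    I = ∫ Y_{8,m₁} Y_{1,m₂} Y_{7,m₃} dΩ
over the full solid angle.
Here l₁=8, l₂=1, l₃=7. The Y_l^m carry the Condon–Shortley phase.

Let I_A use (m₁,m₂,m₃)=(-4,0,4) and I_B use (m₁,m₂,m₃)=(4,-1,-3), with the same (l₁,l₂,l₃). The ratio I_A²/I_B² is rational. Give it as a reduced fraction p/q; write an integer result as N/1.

Shared (l₁,l₂,l₃)=(8,1,7): N and (l;000)² cancel in I_A²/I_B².
A: Δ = 2!·14!·0!/17! = 1/2040; Racah Σ t=1..1: t=1:−1/239500800 = -1/239500800; ⇒ 3j(8 1 7; -4 0 4)² = 2/85, sgn +1
B: Δ = 2!·14!·0!/17! = 1/2040; Racah Σ t=0..0: t=0:+1/174182400 = 1/174182400; ⇒ 3j(8 1 7; 4 -1 -3)² = 11/340, sgn +1
I_A²/I_B² = (2/85)/(11/340) = 8/11

8/11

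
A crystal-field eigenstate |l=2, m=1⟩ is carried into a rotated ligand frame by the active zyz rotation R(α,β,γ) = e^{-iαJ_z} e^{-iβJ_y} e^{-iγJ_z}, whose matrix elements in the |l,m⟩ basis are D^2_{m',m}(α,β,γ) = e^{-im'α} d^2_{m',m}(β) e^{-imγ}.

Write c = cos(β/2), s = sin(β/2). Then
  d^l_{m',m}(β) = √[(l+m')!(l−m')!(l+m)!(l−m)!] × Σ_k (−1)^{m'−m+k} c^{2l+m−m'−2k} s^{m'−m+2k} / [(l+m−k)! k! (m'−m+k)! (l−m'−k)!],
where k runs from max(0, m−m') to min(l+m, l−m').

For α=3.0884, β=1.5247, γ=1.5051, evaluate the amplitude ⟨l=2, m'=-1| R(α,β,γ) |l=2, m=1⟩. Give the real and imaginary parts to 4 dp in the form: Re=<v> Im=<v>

Re=-0.0065 Im=0.5209

D^2_{-1,1}(3.0884,1.5247,1.5051) = e^{-i·-1·3.0884}·d^2_{-1,1}(1.5247)·e^{-i·1·1.5051}. Compute d first:
With c≡cos(β/2)=0.723215 and s≡sin(β/2)=0.690623, N=[1·6·6·1]^{1/2}=6.000000
k∈{2,3} keeps every argument non-negative
  k=2: (−1)^0·6.0000/(2)·0.7232^2·0.6906^2 = +0.748407
  k=3: (−1)^1·6.0000/(6)·0.7232^0·0.6906^4 = -0.227491
d^2_{-1,1}(1.5247) = +0.748407 -0.227491 = +0.520917
D = (-0.998586+0.053168i)·(+0.520917)·(+0.065649-0.997843i) = -0.006513+0.520876i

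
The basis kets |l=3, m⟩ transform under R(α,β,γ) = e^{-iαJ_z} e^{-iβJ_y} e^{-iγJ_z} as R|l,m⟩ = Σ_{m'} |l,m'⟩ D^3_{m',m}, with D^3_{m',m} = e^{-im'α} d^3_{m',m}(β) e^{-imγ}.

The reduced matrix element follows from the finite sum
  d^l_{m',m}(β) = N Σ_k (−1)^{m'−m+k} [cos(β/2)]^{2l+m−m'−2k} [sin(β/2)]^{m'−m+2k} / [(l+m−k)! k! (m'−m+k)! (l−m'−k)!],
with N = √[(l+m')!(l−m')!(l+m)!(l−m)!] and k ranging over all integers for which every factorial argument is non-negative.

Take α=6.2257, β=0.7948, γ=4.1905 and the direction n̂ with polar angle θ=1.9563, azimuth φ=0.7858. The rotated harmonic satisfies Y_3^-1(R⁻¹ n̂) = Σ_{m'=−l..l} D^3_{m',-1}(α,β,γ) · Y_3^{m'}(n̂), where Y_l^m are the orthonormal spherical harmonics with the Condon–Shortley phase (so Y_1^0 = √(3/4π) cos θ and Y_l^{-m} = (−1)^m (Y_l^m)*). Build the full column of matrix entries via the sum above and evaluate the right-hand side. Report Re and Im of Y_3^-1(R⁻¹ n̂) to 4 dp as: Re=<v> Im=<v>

Need the full column D^3_{m',-1} for m'=−3..3 at α=6.2257, β=0.7948, γ=4.1905.
cos(β/2)=0.922070, sin(β/2)=0.387022
d^3_{-3,-1}: single k=2 term ⇒ +0.419347;  D = -0.268333-0.322257i
d^3_{-2,-1}: k∈[1..2] ⇒ +0.815748 -0.287429 = +0.528320;  D = -0.314178-0.424752i
d^3_{-1,-1}: k∈[0..2] ⇒ +0.614588 -0.866200 +0.114452 = -0.137160;  D = +0.075095+0.114776i
d^3_{0,-1}: k∈[0..2] ⇒ -0.893608 +0.472293 -0.027735 = -0.449050;  D = +0.223860+0.389272i
d^3_{1,-1}: k∈[0..2] ⇒ +0.649650 -0.152603 +0.003361 = +0.500408;  D = -0.224128-0.447409i
d^3_{2,-1}: k∈[0..1] ⇒ -0.287429 +0.025319 = -0.262110;  D = +0.103738+0.240707i
d^3_{3,-1}: single k=0 term ⇒ +0.073878;  D = -0.025293-0.069414i
Y_3^{m'}(θ=1.9563,φ=0.7858) and Σ D·Y over m':
  (-0.2683-0.3223i)·(-0.2350-0.2344i)  (-0.3142-0.4248i)·(+0.0003+0.3300i)  (+0.0751+0.1148i)·(-0.0620+0.0621i)  (+0.2239+0.3893i)·(+0.3218+0.0000i)  (-0.2241-0.4474i)·(+0.0620+0.0621i)  (+0.1037+0.2407i)·(+0.0003-0.3300i)  (-0.0253-0.0694i)·(+0.2350-0.2344i)
Y_3^-1(R⁻¹ n̂) = +0.258929+0.071446i

Re=0.2589 Im=0.0714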